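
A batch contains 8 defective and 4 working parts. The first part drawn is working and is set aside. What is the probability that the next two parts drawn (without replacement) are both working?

3/55

After the first draw, 3 of the remaining 11 parts are working.
P = 3/11 × 2/10 = 6/110 = 3/55.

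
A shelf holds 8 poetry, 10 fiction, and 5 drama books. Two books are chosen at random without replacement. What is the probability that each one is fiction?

45/253

P(every draw is fiction) = 10/23 × 9/22 = 90/506 = 45/253.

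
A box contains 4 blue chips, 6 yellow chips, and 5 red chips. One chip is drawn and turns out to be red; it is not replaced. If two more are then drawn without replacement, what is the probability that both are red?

After the first draw, 4 of the remaining 14 chips are red.
P = 4/14 × 3/13 = 12/182 = 6/91.

6/91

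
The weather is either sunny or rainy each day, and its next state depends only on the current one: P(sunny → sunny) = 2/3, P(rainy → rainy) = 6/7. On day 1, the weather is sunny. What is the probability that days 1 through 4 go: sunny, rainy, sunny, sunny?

2/63

Day 1 is given. For each transition, use the conditional probability from the current state:
P(rainy | sunny) = 1/3; P(sunny | rainy) = 1/7; P(sunny | sunny) = 2/3.
P = 1/3 × 1/7 × 2/3 = 2/63.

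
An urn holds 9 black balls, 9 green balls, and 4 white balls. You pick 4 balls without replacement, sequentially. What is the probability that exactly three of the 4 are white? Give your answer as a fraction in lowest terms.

72/7315

One ordering (white drawn first) has probability 4/22 × 3/21 × 2/20 × 18/19 = 432/175560 = 18/7315.
There are C(4,3) = 4 such orderings, each equally likely, so P = 4 × 18/7315 = 72/7315.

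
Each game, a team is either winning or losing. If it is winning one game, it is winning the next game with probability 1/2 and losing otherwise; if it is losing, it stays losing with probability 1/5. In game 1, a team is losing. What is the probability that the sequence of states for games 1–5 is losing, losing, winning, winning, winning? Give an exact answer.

1/25

Game 1 is given. For each transition, use the conditional probability from the current state:
P(losing | losing) = 1/5; P(winning | losing) = 4/5; P(winning | winning) = 1/2; P(winning | winning) = 1/2.
P = 1/5 × 4/5 × 1/2 × 1/2 = 4/100 = 1/25.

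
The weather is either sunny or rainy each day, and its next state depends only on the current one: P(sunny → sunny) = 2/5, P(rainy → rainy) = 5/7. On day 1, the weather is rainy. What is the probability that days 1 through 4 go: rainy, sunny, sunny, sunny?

8/175

Day 1 is given. For each transition, use the conditional probability from the current state:
P(sunny | rainy) = 2/7; P(sunny | sunny) = 2/5; P(sunny | sunny) = 2/5.
P = 2/7 × 2/5 × 2/5 = 8/175.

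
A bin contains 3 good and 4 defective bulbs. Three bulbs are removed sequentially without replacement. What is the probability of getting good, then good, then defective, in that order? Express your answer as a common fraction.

Multiply the probability of each draw given the previous ones:
P = 3/7 × 2/6 × 4/5 = 24/210 = 4/35.

4/35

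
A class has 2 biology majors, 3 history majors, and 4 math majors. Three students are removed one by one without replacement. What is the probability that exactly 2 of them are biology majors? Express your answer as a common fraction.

One ordering (biology majors drawn first) has probability 2/9 × 1/8 × 7/7 = 14/504 = 1/36.
There are C(3,2) = 3 such orderings, each equally likely, so P = 3 × 1/36 = 1/12.

1/12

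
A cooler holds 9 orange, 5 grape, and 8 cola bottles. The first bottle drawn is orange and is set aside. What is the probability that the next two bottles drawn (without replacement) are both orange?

With the first bottle removed, 8 orange remain out of 21.
P = 8/21 × 7/20 = 56/420 = 2/15.

2/15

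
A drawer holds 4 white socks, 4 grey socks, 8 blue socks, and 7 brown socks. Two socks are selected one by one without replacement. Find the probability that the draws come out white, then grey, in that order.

8/253

Chain rule:
P = 4/23 × 4/22 = 16/506 = 8/253.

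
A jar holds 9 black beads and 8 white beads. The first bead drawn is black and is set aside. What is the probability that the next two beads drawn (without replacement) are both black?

7/30

After the first draw, 8 of the remaining 16 beads are black.
P = 8/16 × 7/15 = 56/240 = 7/30.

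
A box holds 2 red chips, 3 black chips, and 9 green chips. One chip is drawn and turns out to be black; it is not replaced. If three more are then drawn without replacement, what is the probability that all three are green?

With the first chip removed, 9 green remain out of 13.
P = 9/13 × 8/12 × 7/11 = 504/1716 = 42/143.

42/143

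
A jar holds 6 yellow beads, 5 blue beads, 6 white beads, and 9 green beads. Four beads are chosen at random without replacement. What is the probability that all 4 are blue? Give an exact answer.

1/2990

P(all blue) = 5/26 × 4/25 × 3/24 × 2/23 = 120/358800 = 1/2990.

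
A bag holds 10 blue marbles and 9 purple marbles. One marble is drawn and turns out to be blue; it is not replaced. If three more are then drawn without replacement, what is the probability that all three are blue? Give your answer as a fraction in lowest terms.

After the first draw, 9 of the remaining 18 marbles are blue.
P = 9/18 × 8/17 × 7/16 = 504/4896 = 7/68.

7/68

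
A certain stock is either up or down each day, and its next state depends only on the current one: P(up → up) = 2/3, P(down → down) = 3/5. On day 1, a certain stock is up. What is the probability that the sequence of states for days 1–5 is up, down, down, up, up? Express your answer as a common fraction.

4/75

Day 1 is given. For each transition, use the conditional probability from the current state:
P(down | up) = 1/3; P(down | down) = 3/5; P(up | down) = 2/5; P(up | up) = 2/3.
P = 1/3 × 3/5 × 2/5 × 2/3 = 12/225 = 4/75.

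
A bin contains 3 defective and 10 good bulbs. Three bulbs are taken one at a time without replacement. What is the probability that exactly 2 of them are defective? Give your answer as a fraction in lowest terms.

One ordering (defective drawn first) has probability 3/13 × 2/12 × 10/11 = 60/1716 = 5/143.
There are C(3,2) = 3 such orderings, each equally likely, so P = 3 × 5/143 = 15/143.

15/143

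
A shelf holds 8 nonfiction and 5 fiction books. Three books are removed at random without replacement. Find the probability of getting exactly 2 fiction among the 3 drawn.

40/143

One ordering (fiction drawn first) has probability 5/13 × 4/12 × 8/11 = 160/1716 = 40/429.
There are C(3,2) = 3 such orderings, each equally likely, so P = 3 × 40/429 = 40/143.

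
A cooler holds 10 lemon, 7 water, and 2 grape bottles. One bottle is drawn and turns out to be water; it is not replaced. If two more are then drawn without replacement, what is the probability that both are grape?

1/153

After the first draw, 2 of the remaining 18 bottles are grape.
P = 2/18 × 1/17 = 2/306 = 1/153.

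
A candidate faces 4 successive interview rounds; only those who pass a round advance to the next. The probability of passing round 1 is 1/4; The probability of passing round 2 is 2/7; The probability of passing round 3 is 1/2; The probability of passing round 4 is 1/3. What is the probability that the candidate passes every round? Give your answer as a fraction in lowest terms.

1/84

Each stage is reached only if all earlier stages succeed, so
P = 1/4 × 2/7 × 1/2 × 1/3 = 2/168 = 1/84.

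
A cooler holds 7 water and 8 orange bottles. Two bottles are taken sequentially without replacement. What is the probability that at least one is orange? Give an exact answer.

4/5

P(no orange) = 7/15 × 6/14 = 42/210 = 1/5.
P(at least one) = 1 − 1/5 = 4/5.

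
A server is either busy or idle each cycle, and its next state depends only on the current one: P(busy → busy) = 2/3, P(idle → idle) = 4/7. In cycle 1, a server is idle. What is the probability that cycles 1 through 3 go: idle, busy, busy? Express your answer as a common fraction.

Cycle 1 is given. For each transition, use the conditional probability from the current state:
P(busy | idle) = 3/7; P(busy | busy) = 2/3.
P = 3/7 × 2/3 = 6/21 = 2/7.

2/7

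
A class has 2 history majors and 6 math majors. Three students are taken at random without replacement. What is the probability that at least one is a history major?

9/14

P(no history majors) = 6/8 × 5/7 × 4/6 = 120/336 = 5/14.
P(at least one) = 1 − 5/14 = 9/14.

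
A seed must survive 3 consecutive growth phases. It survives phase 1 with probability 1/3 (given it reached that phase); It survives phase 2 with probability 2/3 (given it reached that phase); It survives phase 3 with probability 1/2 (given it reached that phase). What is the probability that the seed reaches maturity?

The events are sequential, so multiply the conditional probabilities:
P = 1/3 × 2/3 × 1/2 = 2/18 = 1/9.

1/9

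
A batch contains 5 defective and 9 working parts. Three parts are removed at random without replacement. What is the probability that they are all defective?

5/182

P = 5/14 × 4/13 × 3/12 = 60/2184 = 5/182.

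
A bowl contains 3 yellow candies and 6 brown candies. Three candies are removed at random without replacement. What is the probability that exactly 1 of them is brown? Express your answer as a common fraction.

One ordering (brown drawn first) has probability 6/9 × 3/8 × 2/7 = 36/504 = 1/14.
There are C(3,1) = 3 such orderings, each equally likely, so P = 3 × 1/14 = 3/14.

3/14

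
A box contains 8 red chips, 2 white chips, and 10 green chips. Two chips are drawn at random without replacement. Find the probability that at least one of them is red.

62/95

P(no red) = 12/20 × 11/19 = 132/380 = 33/95.
P(at least one) = 1 − 33/95 = 62/95.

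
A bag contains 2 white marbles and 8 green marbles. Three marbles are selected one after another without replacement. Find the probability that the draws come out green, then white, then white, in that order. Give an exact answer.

Chain rule:
P = 8/10 × 2/9 × 1/8 = 16/720 = 1/45.

1/45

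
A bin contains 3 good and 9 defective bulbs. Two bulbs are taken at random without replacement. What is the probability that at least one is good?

P(no good) = 9/12 × 8/11 = 72/132 = 6/11.
P(at least one) = 1 − 6/11 = 5/11.

5/11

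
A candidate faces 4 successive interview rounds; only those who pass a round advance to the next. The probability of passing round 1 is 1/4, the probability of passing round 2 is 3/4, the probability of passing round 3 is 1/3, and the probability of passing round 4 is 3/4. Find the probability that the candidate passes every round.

Each stage is reached only if all earlier stages succeed, so
P = 1/4 × 3/4 × 1/3 × 3/4 = 9/192 = 3/64.

3/64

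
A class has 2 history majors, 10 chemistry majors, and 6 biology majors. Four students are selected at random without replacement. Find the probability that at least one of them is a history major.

P(no history majors) = 16/18 × 15/17 × 14/16 × 13/15 = 43680/73440 = 91/153.
P(at least one) = 1 − 91/153 = 62/153.

62/153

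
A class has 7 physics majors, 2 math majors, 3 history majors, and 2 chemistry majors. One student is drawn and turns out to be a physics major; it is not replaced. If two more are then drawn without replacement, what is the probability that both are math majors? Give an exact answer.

1/78

With the first student removed, 2 math majors remain out of 13.
P = 2/13 × 1/12 = 2/156 = 1/78.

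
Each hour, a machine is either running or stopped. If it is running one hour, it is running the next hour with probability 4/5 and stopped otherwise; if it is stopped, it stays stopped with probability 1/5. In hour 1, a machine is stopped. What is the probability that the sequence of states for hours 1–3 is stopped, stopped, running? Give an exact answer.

4/25

Hour 1 is given. For each transition, use the conditional probability from the current state:
P(stopped | stopped) = 1/5; P(running | stopped) = 4/5.
P = 1/5 × 4/5 = 4/25.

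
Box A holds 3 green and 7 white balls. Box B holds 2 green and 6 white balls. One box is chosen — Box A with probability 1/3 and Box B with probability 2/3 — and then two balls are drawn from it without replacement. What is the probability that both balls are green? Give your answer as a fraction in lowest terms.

29/630

From Box A: P(both green) = (3/10)(2/9) = 1/15.
From Box B: P(both green) = (2/8)(1/7) = 1/28.
Total probability = (1/3)(1/15) + (2/3)(1/28) = 29/630.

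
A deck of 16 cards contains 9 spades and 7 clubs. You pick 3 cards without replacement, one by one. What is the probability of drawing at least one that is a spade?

15/16

P(no spades) = 7/16 × 6/15 × 5/14 = 210/3360 = 1/16.
P(at least one) = 1 − 1/16 = 15/16.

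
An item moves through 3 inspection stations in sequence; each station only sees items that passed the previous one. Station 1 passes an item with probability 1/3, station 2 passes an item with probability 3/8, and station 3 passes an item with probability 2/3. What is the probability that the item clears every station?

Each stage is reached only if all earlier stages succeed, so
P = 1/3 × 3/8 × 2/3 = 6/72 = 1/12.

1/12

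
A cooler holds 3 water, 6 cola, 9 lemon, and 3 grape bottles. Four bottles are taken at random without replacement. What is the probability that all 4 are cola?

P(all cola) = 6/21 × 5/20 × 4/19 × 3/18 = 360/143640 = 1/399.

1/399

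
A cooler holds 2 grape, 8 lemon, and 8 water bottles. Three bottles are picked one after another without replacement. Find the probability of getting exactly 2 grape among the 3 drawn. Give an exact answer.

1/51

One ordering (grape drawn first) has probability 2/18 × 1/17 × 16/16 = 32/4896 = 1/153.
There are C(3,2) = 3 such orderings, each equally likely, so P = 3 × 1/153 = 1/51.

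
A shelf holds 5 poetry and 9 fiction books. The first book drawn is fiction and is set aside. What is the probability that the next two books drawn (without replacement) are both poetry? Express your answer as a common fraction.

With the first book removed, 5 poetry remain out of 13.
P = 5/13 × 4/12 = 20/156 = 5/39.

5/39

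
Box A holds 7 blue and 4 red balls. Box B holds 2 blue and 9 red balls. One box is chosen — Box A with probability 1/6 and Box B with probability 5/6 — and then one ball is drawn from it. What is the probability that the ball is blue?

17/66

From Box A: P(blue) = 7/11.
From Box B: P(blue) = 2/11.
Total probability = (1/6)(7/11) + (5/6)(2/11) = 17/66.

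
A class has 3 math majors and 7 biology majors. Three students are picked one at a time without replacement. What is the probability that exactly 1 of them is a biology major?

One ordering (a biology major drawn first) has probability 7/10 × 3/9 × 2/8 = 42/720 = 7/120.
There are C(3,1) = 3 such orderings, each equally likely, so P = 3 × 7/120 = 7/40.

7/40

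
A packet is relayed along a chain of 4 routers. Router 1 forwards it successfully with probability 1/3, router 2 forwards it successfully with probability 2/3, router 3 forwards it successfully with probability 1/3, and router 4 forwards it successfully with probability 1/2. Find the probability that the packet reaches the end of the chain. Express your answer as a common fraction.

1/27

Each stage is reached only if all earlier stages succeed, so
P = 1/3 × 2/3 × 1/3 × 1/2 = 2/54 = 1/27.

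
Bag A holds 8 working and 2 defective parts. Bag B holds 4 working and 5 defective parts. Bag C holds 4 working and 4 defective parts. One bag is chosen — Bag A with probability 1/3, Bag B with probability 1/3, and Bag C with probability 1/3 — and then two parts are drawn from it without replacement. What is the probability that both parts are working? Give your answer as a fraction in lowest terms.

316/945

From Bag A: P(both working) = (8/10)(7/9) = 28/45.
From Bag B: P(both working) = (4/9)(3/8) = 1/6.
From Bag C: P(both working) = (4/8)(3/7) = 3/14.
Total probability = (1/3)(28/45) + (1/3)(1/6) + (1/3)(3/14) = 316/945.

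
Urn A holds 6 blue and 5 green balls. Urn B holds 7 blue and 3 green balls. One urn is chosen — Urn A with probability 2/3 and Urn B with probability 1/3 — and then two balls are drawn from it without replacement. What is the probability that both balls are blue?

167/495

From Urn A: P(both blue) = (6/11)(5/10) = 3/11.
From Urn B: P(both blue) = (7/10)(6/9) = 7/15.
Total probability = (2/3)(3/11) + (1/3)(7/15) = 167/495.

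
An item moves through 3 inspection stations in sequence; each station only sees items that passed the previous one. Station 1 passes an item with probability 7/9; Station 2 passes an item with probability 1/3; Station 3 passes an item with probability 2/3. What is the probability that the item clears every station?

14/81

Multiplying along the chain,
P = 7/9 × 1/3 × 2/3 = 14/81.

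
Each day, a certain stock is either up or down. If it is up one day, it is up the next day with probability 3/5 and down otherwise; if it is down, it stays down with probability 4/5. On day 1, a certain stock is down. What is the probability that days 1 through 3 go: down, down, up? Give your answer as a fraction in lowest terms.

4/25

Day 1 is given. For each transition, use the conditional probability from the current state:
P(down | down) = 4/5; P(up | down) = 1/5.
P = 4/5 × 1/5 = 4/25.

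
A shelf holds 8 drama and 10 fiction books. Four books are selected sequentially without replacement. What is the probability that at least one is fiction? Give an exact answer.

299/306

P(no fiction) = 8/18 × 7/17 × 6/16 × 5/15 = 1680/73440 = 7/306.
P(at least one) = 1 − 7/306 = 299/306.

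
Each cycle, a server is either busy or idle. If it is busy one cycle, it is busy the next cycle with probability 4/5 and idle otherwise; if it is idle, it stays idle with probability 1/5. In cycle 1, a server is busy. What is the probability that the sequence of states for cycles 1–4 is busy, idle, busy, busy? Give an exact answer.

Cycle 1 is given. For each transition, use the conditional probability from the current state:
P(idle | busy) = 1/5; P(busy | idle) = 4/5; P(busy | busy) = 4/5.
P = 1/5 × 4/5 × 4/5 = 16/125.

16/125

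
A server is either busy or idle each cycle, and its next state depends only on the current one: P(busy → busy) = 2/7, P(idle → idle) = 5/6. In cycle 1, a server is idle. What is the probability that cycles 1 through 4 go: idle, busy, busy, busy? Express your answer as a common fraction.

Cycle 1 is given. For each transition, use the conditional probability from the current state:
P(busy | idle) = 1/6; P(busy | busy) = 2/7; P(busy | busy) = 2/7.
P = 1/6 × 2/7 × 2/7 = 4/294 = 2/147.

2/147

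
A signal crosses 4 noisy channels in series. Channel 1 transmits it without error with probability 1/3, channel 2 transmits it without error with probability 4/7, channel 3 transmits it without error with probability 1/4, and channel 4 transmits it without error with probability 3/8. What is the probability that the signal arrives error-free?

1/56

Multiplying along the chain,
P = 1/3 × 4/7 × 1/4 × 3/8 = 12/672 = 1/56.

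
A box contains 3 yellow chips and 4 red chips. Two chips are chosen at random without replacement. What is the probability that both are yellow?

P(every draw is yellow) = 3/7 × 2/6 = 6/42 = 1/7.

1/7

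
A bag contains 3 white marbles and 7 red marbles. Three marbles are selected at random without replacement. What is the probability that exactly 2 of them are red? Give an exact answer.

One ordering (red drawn first) has probability 7/10 × 6/9 × 3/8 = 126/720 = 7/40.
There are C(3,2) = 3 such orderings, each equally likely, so P = 3 × 7/40 = 21/40.

21/40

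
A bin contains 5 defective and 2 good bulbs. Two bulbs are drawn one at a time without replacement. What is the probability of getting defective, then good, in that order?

5/21

Multiply the probability of each draw given the previous ones:
P = 5/7 × 2/6 = 10/42 = 5/21.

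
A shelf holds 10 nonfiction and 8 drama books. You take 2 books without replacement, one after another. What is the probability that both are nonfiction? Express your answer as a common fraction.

5/17

P(every draw is nonfiction) = 10/18 × 9/17 = 90/306 = 5/17.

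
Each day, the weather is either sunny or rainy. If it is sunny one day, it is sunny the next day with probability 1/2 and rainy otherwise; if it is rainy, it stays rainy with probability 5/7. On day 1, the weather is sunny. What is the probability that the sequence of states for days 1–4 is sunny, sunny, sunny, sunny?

Day 1 is given. For each transition, use the conditional probability from the current state:
P(sunny | sunny) = 1/2; P(sunny | sunny) = 1/2; P(sunny | sunny) = 1/2.
P = 1/2 × 1/2 × 1/2 = 1/8.

1/8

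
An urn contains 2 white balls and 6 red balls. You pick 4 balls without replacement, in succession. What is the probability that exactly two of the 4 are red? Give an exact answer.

One ordering (red drawn first) has probability 6/8 × 5/7 × 2/6 × 1/5 = 60/1680 = 1/28.
There are C(4,2) = 6 such orderings, each equally likely, so P = 6 × 1/28 = 3/14.

3/14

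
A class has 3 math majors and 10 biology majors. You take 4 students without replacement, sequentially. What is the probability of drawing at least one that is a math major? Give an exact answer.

P(no math majors) = 10/13 × 9/12 × 8/11 × 7/10 = 5040/17160 = 42/143.
P(at least one) = 1 − 42/143 = 101/143.

101/143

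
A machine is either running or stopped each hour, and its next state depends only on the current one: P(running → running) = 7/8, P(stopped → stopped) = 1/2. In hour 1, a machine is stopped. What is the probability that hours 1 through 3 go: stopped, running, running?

Hour 1 is given. For each transition, use the conditional probability from the current state:
P(running | stopped) = 1/2; P(running | running) = 7/8.
P = 1/2 × 7/8 = 7/16.

7/16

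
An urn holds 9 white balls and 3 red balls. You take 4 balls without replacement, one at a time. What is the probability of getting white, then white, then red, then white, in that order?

Each draw changes the counts, so multiply the conditional probabilities along the sequence:
P = 9/12 × 8/11 × 3/10 × 7/9 = 1512/11880 = 7/55.

7/55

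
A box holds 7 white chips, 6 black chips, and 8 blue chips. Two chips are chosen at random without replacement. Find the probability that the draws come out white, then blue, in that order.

2/15

Each draw changes the counts, so multiply the conditional probabilities along the sequence:
P = 7/21 × 8/20 = 56/420 = 2/15.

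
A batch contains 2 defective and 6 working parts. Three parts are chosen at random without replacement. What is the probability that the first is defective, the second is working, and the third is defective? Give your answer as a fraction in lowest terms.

Each draw changes the counts, so multiply the conditional probabilities along the sequence:
P = 2/8 × 6/7 × 1/6 = 12/336 = 1/28.

1/28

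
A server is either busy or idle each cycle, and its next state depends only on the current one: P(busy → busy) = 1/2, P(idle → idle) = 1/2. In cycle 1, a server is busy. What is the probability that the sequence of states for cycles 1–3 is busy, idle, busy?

1/4

Cycle 1 is given. For each transition, use the conditional probability from the current state:
P(idle | busy) = 1/2; P(busy | idle) = 1/2.
P = 1/2 × 1/2 = 1/4.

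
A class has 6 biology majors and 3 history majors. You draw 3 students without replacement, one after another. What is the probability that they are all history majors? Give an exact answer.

P(all history majors) = 3/9 × 2/8 × 1/7 = 6/504 = 1/84.

1/84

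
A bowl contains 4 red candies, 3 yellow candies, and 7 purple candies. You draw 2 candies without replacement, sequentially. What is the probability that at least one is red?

46/91

P(no red) = 10/14 × 9/13 = 90/182 = 45/91.
P(at least one) = 1 − 45/91 = 46/91.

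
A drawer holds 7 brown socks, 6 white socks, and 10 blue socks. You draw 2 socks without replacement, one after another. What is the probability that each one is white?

P(every draw is white) = 6/23 × 5/22 = 30/506 = 15/253.

15/253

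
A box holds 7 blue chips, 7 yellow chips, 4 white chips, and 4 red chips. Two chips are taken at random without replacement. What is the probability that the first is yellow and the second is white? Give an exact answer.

Each draw changes the counts, so multiply the conditional probabilities along the sequence:
P = 7/22 × 4/21 = 28/462 = 2/33.

2/33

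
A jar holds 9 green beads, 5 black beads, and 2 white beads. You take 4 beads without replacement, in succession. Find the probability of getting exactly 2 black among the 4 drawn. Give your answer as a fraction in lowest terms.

One ordering (black drawn first) has probability 5/16 × 4/15 × 11/14 × 10/13 = 2200/43680 = 55/1092.
There are C(4,2) = 6 such orderings, each equally likely, so P = 6 × 55/1092 = 55/182.

55/182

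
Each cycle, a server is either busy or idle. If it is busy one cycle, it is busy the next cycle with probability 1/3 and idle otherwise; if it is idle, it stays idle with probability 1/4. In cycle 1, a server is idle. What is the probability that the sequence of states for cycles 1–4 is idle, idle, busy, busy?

1/16

Cycle 1 is given. For each transition, use the conditional probability from the current state:
P(idle | idle) = 1/4; P(busy | idle) = 3/4; P(busy | busy) = 1/3.
P = 1/4 × 3/4 × 1/3 = 3/48 = 1/16.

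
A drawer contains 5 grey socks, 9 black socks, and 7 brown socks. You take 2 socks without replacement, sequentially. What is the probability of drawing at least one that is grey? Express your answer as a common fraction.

P(no grey) = 16/21 × 15/20 = 240/420 = 4/7.
P(at least one) = 1 − 4/7 = 3/7.

3/7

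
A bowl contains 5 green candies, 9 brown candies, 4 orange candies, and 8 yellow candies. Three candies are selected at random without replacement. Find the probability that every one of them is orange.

P(all orange) = 4/26 × 3/25 × 2/24 = 24/15600 = 1/650.

1/650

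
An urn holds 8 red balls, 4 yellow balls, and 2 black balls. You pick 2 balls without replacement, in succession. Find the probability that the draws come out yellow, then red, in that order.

16/91

Multiply the probability of each draw given the previous ones:
P = 4/14 × 8/13 = 32/182 = 16/91.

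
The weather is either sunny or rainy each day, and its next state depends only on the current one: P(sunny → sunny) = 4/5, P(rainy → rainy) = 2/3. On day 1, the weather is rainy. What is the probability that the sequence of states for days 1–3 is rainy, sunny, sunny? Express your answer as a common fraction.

4/15

Day 1 is given. For each transition, use the conditional probability from the current state:
P(sunny | rainy) = 1/3; P(sunny | sunny) = 4/5.
P = 1/3 × 4/5 = 4/15.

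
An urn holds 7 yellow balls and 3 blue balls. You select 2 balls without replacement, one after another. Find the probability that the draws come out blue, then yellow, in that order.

Chain rule:
P = 3/10 × 7/9 = 21/90 = 7/30.

7/30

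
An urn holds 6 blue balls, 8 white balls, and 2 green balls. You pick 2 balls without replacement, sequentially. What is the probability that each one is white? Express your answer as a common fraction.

P(every draw is white) = 8/16 × 7/15 = 56/240 = 7/30.

7/30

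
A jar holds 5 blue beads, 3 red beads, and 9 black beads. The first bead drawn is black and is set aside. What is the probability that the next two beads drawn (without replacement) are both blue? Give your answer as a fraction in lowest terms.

1/12

After the first draw, 5 of the remaining 16 beads are blue.
P = 5/16 × 4/15 = 20/240 = 1/12.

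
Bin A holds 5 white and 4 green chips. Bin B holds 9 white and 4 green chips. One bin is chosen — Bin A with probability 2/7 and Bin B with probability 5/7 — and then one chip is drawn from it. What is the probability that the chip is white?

From Bin A: P(white) = 5/9.
From Bin B: P(white) = 9/13.
Total probability = (2/7)(5/9) + (5/7)(9/13) = 535/819.

535/819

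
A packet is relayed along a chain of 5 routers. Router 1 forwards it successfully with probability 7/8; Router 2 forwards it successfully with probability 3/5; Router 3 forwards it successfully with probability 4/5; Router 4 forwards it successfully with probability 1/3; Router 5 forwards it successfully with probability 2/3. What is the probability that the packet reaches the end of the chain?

The events are sequential, so multiply the conditional probabilities:
P = 7/8 × 3/5 × 4/5 × 1/3 × 2/3 = 168/1800 = 7/75.

7/75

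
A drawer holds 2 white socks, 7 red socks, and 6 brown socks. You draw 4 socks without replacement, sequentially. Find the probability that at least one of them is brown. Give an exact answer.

P(no brown) = 9/15 × 8/14 × 7/13 × 6/12 = 3024/32760 = 6/65.
P(at least one) = 1 − 6/65 = 59/65.

59/65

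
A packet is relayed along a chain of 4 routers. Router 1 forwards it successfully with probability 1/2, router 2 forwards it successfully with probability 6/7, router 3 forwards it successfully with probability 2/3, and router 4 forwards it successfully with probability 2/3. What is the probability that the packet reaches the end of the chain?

The events are sequential, so multiply the conditional probabilities:
P = 1/2 × 6/7 × 2/3 × 2/3 = 24/126 = 4/21.

4/21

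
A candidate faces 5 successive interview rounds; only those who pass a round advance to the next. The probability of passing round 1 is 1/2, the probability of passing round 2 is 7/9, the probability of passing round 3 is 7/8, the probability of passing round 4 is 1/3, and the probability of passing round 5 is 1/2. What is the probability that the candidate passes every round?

49/864

Multiplying along the chain,
P = 1/2 × 7/9 × 7/8 × 1/3 × 1/2 = 49/864.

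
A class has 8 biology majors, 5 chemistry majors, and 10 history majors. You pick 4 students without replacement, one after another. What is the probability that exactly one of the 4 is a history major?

One ordering (a history major drawn first) has probability 10/23 × 13/22 × 12/21 × 11/20 = 17160/212520 = 13/161.
There are C(4,1) = 4 such orderings, each equally likely, so P = 4 × 13/161 = 52/161.

52/161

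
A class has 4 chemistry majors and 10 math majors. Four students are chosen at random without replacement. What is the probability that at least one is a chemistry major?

113/143

P(no chemistry majors) = 10/14 × 9/13 × 8/12 × 7/11 = 5040/24024 = 30/143.
P(at least one) = 1 − 30/143 = 113/143.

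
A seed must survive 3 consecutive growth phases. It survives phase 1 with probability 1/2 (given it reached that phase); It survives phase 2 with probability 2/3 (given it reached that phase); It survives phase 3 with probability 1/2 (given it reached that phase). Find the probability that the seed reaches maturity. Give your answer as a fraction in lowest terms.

1/6

Multiplying along the chain,
P = 1/2 × 2/3 × 1/2 = 2/12 = 1/6.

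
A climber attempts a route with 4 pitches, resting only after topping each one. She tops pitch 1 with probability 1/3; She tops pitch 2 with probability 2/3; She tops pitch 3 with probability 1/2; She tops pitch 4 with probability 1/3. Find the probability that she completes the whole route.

1/27

The events are sequential, so multiply the conditional probabilities:
P = 1/3 × 2/3 × 1/2 × 1/3 = 2/54 = 1/27.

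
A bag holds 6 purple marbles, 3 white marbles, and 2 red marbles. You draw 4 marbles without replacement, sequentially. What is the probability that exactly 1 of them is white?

One ordering (white drawn first) has probability 3/11 × 8/10 × 7/9 × 6/8 = 1008/7920 = 7/55.
There are C(4,1) = 4 such orderings, each equally likely, so P = 4 × 7/55 = 28/55.

28/55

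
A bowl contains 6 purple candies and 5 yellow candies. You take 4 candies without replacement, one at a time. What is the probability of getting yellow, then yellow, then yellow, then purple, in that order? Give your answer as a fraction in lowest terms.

1/22

Chain rule:
P = 5/11 × 4/10 × 3/9 × 6/8 = 360/7920 = 1/22.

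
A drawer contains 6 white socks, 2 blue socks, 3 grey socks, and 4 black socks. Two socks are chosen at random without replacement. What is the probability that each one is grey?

1/35

P(every draw is grey) = 3/15 × 2/14 = 6/210 = 1/35.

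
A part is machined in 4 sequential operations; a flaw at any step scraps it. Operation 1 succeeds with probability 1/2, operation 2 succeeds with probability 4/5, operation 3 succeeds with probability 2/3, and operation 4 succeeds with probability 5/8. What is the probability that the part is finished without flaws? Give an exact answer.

1/6

The events are sequential, so multiply the conditional probabilities:
P = 1/2 × 4/5 × 2/3 × 5/8 = 40/240 = 1/6.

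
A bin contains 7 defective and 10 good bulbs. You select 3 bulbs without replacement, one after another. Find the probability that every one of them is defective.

P(all defective) = 7/17 × 6/16 × 5/15 = 210/4080 = 7/136.

7/136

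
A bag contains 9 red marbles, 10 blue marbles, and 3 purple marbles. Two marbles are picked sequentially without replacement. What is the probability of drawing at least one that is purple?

20/77

P(no purple) = 19/22 × 18/21 = 342/462 = 57/77.
P(at least one) = 1 − 57/77 = 20/77.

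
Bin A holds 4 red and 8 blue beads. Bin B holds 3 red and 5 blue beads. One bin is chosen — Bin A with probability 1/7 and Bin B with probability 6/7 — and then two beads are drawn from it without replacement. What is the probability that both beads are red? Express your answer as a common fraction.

113/1078

From Bin A: P(both red) = (4/12)(3/11) = 1/11.
From Bin B: P(both red) = (3/8)(2/7) = 3/28.
Total probability = (1/7)(1/11) + (6/7)(3/28) = 113/1078.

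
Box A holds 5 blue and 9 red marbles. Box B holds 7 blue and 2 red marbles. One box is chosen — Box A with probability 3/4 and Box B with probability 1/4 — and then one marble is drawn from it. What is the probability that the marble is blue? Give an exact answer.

233/504

From Box A: P(blue) = 5/14.
From Box B: P(blue) = 7/9.
Total probability = (3/4)(5/14) + (1/4)(7/9) = 233/504.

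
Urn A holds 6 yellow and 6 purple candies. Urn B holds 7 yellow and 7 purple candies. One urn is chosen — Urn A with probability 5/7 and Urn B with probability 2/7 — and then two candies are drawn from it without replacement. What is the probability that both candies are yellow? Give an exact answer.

From Urn A: P(both yellow) = (6/12)(5/11) = 5/22.
From Urn B: P(both yellow) = (7/14)(6/13) = 3/13.
Total probability = (5/7)(5/22) + (2/7)(3/13) = 457/2002.

457/2002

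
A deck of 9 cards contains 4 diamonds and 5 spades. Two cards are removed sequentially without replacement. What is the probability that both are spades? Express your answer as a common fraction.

5/18

P = 5/9 × 4/8 = 20/72 = 5/18.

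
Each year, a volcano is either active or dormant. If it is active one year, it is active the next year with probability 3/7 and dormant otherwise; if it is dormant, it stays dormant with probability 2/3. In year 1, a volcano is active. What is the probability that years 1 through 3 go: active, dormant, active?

4/21

Year 1 is given. For each transition, use the conditional probability from the current state:
P(dormant | active) = 4/7; P(active | dormant) = 1/3.
P = 4/7 × 1/3 = 4/21.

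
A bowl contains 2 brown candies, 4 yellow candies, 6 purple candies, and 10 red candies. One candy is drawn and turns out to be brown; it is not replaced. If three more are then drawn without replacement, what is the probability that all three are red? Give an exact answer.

With the first candy removed, 10 red remain out of 21.
P = 10/21 × 9/20 × 8/19 = 720/7980 = 12/133.

12/133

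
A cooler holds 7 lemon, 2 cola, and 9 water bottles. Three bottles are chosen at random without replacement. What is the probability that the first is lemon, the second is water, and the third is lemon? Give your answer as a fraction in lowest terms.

Each draw changes the counts, so multiply the conditional probabilities along the sequence:
P = 7/18 × 9/17 × 6/16 = 378/4896 = 21/272.

21/272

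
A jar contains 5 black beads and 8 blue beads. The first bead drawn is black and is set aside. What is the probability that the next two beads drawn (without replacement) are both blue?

After the first draw, 8 of the remaining 12 beads are blue.
P = 8/12 × 7/11 = 56/132 = 14/33.

14/33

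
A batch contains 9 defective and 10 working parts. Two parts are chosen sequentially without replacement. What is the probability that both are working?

5/19

P = 10/19 × 9/18 = 90/342 = 5/19.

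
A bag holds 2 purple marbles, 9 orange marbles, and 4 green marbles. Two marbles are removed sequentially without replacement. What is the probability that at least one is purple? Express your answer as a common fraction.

9/35

P(no purple) = 13/15 × 12/14 = 156/210 = 26/35.
P(at least one) = 1 − 26/35 = 9/35.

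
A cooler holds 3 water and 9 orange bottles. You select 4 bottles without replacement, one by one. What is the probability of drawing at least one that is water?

P(no water) = 9/12 × 8/11 × 7/10 × 6/9 = 3024/11880 = 14/55.
P(at least one) = 1 − 14/55 = 41/55.

41/55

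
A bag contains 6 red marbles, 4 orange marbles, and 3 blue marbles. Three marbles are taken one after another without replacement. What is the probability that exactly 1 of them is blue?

135/286

One ordering (blue drawn first) has probability 3/13 × 10/12 × 9/11 = 270/1716 = 45/286.
There are C(3,1) = 3 such orderings, each equally likely, so P = 3 × 45/286 = 135/286.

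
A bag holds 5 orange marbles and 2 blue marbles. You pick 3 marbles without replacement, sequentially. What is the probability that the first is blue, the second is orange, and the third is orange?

Each draw changes the counts, so multiply the conditional probabilities along the sequence:
P = 2/7 × 5/6 × 4/5 = 40/210 = 4/21.

4/21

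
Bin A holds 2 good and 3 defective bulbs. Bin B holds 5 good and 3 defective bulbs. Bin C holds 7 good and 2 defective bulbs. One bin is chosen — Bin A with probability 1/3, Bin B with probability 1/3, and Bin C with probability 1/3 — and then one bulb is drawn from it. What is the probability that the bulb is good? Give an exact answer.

649/1080

From Bin A: P(good) = 2/5.
From Bin B: P(good) = 5/8.
From Bin C: P(good) = 7/9.
Total probability = (1/3)(2/5) + (1/3)(5/8) + (1/3)(7/9) = 649/1080.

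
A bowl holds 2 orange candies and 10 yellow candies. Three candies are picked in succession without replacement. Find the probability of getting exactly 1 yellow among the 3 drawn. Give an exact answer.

1/22

One ordering (yellow drawn first) has probability 10/12 × 2/11 × 1/10 = 20/1320 = 1/66.
There are C(3,1) = 3 such orderings, each equally likely, so P = 3 × 1/66 = 1/22.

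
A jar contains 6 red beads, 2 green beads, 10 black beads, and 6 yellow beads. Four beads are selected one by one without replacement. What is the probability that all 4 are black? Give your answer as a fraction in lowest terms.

5/253

P(every draw is black) = 10/24 × 9/23 × 8/22 × 7/21 = 5040/255024 = 5/253.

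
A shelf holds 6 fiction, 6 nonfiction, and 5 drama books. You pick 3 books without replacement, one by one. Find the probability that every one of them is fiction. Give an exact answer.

P(all fiction) = 6/17 × 5/16 × 4/15 = 120/4080 = 1/34.

1/34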